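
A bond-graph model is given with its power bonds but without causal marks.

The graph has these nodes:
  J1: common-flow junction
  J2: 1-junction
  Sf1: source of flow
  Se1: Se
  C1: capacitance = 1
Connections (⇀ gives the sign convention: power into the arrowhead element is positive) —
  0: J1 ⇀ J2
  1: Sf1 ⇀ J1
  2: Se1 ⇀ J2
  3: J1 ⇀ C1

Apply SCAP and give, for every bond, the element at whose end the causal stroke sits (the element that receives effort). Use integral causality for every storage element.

bond 0 |J1
bond 1 |Sf1
bond 2 |J2
bond 3 |J1

β1 →Sf1  (Sf1 (Sf) sets flow on bond)
β2 →J2  (source Se1 imposes e)
β0 →J1  (common-f at J1 fixed by 1)
β3 →J1  (1-jn J1 has f-setter on 1)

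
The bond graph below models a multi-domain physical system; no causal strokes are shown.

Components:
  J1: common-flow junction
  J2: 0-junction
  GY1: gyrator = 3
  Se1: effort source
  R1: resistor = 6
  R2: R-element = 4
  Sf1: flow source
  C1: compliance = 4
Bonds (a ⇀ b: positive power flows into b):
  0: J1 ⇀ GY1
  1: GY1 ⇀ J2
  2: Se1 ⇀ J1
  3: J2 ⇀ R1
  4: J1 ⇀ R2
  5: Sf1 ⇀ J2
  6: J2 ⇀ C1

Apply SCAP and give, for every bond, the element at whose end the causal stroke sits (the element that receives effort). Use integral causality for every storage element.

b2 →J1  (source Se1 imposes e)
b5 →Sf1  (Sf1 (Sf) sets flow on bond)
b6 →J2  (C1: C, integral causality)
b1 →GY1  (J2 effort already set via bond 6)
b3 →R1  (J2: bond 6 brought effort, rest push out)
b0 →GY1  (GY GY1: same side as bond 1)
b4 →J1  (J1: bond 0 brought flow, rest push out)

#0 |GY1
#1 |GY1
#2 |J1
#3 |R1
#4 |J1
#5 |Sf1
#6 |J2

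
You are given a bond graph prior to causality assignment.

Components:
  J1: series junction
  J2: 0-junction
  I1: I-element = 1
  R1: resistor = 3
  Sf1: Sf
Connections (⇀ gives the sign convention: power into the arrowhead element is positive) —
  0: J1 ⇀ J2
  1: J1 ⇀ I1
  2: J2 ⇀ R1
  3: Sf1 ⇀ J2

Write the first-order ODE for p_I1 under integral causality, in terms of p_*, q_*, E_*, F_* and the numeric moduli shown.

dp_I1/dt = -3*F_Sf1 - 3*p_I1

#3 →Sf1  (Sf1: flow source, stroke at near end)
#1 →I1  (prefer integral on I1)
#0 →J1  (common-f at J1 fixed by 1)
#2 →J2  (closing 0-jn rule on J2)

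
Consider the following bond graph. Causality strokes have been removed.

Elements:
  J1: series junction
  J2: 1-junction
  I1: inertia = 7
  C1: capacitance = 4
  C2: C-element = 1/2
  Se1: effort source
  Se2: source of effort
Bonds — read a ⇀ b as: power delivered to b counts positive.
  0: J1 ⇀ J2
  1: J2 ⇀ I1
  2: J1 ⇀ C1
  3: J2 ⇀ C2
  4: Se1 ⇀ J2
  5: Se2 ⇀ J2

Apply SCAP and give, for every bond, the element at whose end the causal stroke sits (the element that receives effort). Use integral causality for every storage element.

β0 →J2
β1 →I1
β2 →J1
β3 →J2
β4 →J2
β5 →J2

bond 4 stroke at J2  (Se1 fixes effort; stroke away)
bond 5 stroke at J2  (Se2 fixes effort; stroke away)
bond 1 stroke at I1  (I1 outputs flow p/I1)
bond 0 stroke at J2  (1-jn J2 has f-setter on 1)
bond 3 stroke at J2  (J2: bond 1 brought flow, rest push out)
bond 2 stroke at J1  (1-jn J1 has f-setter on 0)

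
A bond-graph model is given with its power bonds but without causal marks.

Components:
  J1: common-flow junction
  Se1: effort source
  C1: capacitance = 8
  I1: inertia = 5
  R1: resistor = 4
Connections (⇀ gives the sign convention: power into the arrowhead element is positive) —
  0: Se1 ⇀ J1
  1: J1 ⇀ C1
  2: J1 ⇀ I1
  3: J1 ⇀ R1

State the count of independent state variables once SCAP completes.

#0 →J1  (Se1 fixes effort; stroke away)
#1 →J1  (prefer integral on C1)
#2 →I1  (prefer integral on I1)
#3 →J1  (J1 flow already set via bond 2)

2  (C1, I1 all integral)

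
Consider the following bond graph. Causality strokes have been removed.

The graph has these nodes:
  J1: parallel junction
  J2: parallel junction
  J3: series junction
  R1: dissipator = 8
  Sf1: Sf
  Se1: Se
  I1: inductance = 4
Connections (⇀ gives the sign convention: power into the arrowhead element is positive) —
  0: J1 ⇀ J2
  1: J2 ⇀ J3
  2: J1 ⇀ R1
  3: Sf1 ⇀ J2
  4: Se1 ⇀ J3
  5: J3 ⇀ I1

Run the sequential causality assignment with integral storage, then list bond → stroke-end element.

#3 stroke→Sf1  (source Sf1 imposes f)
#4 stroke→J3  (Se1 fixes effort; stroke away)
#5 stroke→I1  (I1 integral (f out))
#1 stroke→J3  (J3 flow already set via bond 5)
#0 stroke→J2  (J2 needs exactly one e-in)
#2 stroke→J1  (J1 needs exactly one e-in)

b0 →J2
b1 →J3
b2 →J1
b3 →Sf1
b4 →J3
b5 →I1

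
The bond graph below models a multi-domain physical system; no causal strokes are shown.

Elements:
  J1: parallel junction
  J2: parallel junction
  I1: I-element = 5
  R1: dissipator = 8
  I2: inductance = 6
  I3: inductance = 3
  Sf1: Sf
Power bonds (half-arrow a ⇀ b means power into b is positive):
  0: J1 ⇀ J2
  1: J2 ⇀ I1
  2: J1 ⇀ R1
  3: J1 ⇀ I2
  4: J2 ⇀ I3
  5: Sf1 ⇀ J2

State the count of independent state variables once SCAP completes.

b5 stroke at Sf1  (Sf1 (Sf) sets flow on bond)
b1 stroke at I1  (prefer integral on I1)
b3 stroke at I2  (I2: I, integral causality)
b4 stroke at I3  (I3: I, integral causality)
b0 stroke at J2  (J2: last free bond brings effort in)
b2 stroke at J1  (J1: last free bond brings effort in)

3  (I1, I2, I3 all integral)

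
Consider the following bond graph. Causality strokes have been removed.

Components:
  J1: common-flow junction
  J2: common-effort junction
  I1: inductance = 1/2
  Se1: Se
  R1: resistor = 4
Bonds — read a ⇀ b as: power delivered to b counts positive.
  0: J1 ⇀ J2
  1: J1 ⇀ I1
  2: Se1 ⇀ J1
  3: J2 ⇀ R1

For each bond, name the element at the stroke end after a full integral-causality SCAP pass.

b2 →J1  (Se1: effort source, stroke at far end)
b1 →I1  (I1: I, integral causality)
b0 →J1  (common-f at J1 fixed by 1)
b3 →J2  (only one effort-in slot at J2)

β0 →J1
β1 →I1
β2 →J1
β3 →J2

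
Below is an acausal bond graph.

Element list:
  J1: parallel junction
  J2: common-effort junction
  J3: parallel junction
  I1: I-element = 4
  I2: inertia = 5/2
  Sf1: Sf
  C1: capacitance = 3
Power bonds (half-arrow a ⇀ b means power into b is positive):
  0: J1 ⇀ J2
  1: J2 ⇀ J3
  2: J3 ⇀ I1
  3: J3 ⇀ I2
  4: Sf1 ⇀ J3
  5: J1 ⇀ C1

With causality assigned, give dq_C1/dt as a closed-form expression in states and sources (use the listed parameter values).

#4 |Sf1  (Sf1 (Sf) sets flow on bond)
#2 |I1  (I1 outputs flow p/I1)
#3 |I2  (prefer integral on I2)
#1 |J3  (only one effort-in slot at J3)
#0 |J2  (J2: last free bond brings effort in)
#5 |J1  (J1 needs exactly one e-in)

dq_C1/dt = F_Sf1 - p_I1/4 - 2*p_I2/5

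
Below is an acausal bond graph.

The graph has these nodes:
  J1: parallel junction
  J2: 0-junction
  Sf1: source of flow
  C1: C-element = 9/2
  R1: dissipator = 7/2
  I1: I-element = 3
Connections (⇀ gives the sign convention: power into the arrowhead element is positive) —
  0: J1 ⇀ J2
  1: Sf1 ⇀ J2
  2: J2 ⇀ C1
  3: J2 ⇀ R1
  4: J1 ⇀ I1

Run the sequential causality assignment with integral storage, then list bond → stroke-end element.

β0 stroke→J1
β1 stroke→Sf1
β2 stroke→J2
β3 stroke→R1
β4 stroke→I1

b1 stroke→Sf1  (Sf1 fixes flow; stroke at Sf1)
b2 stroke→J2  (prefer integral on C1)
b0 stroke→J1  (common-e at J2 fixed by 2)
b3 stroke→R1  (common-e at J2 fixed by 2)
b4 stroke→I1  (common-e at J1 fixed by 0)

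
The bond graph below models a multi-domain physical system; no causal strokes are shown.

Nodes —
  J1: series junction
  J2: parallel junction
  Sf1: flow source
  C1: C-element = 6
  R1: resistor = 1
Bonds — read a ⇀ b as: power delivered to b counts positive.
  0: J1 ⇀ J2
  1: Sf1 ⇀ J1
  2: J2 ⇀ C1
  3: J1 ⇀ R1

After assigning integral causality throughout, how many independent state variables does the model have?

1  (C1 all integral)

#1 stroke→Sf1  (source Sf1 imposes f)
#0 stroke→J1  (J1: bond 1 brought flow, rest push out)
#3 stroke→J1  (J1 flow already set via bond 1)
#2 stroke→J2  (closing 0-jn rule on J2)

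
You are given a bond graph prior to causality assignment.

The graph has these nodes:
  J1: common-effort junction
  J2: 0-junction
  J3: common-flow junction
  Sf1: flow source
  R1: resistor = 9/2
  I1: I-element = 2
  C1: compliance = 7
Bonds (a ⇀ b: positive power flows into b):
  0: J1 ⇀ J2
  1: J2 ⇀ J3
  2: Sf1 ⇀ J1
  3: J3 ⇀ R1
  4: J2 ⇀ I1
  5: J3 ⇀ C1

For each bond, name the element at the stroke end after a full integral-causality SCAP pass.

b0 stroke→J1
b1 stroke→J2
b2 stroke→Sf1
b3 stroke→J3
b4 stroke→I1
b5 stroke→J3

b2 stroke at Sf1  (source Sf1 imposes f)
b0 stroke at J1  (J1 needs exactly one e-in)
b4 stroke at I1  (I1: I, integral causality)
b1 stroke at J2  (only one effort-in slot at J2)
b3 stroke at J3  (common-f at J3 fixed by 1)
b5 stroke at J3  (common-f at J3 fixed by 1)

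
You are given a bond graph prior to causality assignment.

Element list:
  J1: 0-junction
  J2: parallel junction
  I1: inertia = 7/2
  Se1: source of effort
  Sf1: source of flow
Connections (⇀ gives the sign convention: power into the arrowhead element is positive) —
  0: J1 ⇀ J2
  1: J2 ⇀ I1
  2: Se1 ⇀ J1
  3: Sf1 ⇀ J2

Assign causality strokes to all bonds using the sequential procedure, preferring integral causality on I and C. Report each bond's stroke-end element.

β0 stroke→J2
β1 stroke→I1
β2 stroke→J1
β3 stroke→Sf1

bond 2 |J1  (Se1 fixes effort; stroke away)
bond 3 |Sf1  (Sf1: flow source, stroke at near end)
bond 0 |J2  (0-jn J1 has e-setter on 2)
bond 1 |I1  (J2: bond 0 brought effort, rest push out)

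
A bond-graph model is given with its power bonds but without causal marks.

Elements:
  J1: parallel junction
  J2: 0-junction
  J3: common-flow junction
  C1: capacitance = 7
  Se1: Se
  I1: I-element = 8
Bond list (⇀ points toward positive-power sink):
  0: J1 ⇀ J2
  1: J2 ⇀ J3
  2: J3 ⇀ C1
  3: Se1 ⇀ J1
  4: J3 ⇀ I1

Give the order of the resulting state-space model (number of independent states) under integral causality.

2  (C1, I1 all integral)

β3 |J1  (Se1 (Se) sets effort on bond)
β0 |J2  (common-e at J1 fixed by 3)
β1 |J3  (J2: bond 0 brought effort, rest push out)
β2 |J3  (C1: C, integral causality)
β4 |I1  (J3 needs exactly one f-in)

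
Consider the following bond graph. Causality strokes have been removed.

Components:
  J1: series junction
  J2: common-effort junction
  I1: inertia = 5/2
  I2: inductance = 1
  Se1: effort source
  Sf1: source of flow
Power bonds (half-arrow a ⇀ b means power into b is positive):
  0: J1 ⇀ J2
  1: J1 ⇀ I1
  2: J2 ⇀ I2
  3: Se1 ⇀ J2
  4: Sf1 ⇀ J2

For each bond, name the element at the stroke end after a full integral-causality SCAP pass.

#0 stroke→J1
#1 stroke→I1
#2 stroke→I2
#3 stroke→J2
#4 stroke→Sf1

β3 stroke at J2  (Se1 fixes effort; stroke away)
β4 stroke at Sf1  (Sf1 (Sf) sets flow on bond)
β0 stroke at J1  (J2 effort already set via bond 3)
β2 stroke at I2  (J2: bond 3 brought effort, rest push out)
β1 stroke at I1  (closing 1-jn rule on J1)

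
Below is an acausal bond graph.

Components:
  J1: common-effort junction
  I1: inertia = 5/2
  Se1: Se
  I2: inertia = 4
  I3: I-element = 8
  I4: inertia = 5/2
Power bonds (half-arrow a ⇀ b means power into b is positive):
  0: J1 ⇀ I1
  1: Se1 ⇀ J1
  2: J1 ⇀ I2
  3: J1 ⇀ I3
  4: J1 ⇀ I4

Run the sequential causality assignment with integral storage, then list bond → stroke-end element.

β1 →J1  (Se1 (Se) sets effort on bond)
β0 →I1  (common-e at J1 fixed by 1)
β2 →I2  (common-e at J1 fixed by 1)
β3 →I3  (J1 effort already set via bond 1)
β4 →I4  (J1 effort already set via bond 1)

b0 →I1
b1 →J1
b2 →I2
b3 →I3
b4 →I4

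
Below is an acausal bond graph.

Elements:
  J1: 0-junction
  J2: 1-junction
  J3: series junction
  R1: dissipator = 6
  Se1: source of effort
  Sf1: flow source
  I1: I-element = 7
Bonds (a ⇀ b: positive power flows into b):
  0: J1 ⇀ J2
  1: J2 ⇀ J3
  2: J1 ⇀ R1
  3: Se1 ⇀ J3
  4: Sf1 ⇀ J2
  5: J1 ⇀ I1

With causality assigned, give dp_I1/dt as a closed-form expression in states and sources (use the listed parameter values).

β3 →J3  (Se1: effort source, stroke at far end)
β4 →Sf1  (source Sf1 imposes f)
β0 →J2  (common-f at J2 fixed by 4)
β1 →J2  (J2: bond 4 brought flow, rest push out)
β5 →I1  (prefer integral on I1)
β2 →J1  (J1: last free bond brings effort in)

dp_I1/dt = -6*F_Sf1 - 6*p_I1/7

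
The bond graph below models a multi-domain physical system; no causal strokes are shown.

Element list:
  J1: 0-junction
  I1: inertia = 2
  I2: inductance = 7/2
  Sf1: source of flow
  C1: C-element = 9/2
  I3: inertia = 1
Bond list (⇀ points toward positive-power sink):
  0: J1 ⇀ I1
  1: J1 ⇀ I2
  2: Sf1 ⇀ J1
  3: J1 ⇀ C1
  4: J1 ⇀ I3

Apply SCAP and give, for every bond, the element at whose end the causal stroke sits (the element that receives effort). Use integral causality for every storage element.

b2 stroke→Sf1  (Sf1: flow source, stroke at near end)
b0 stroke→I1  (prefer integral on I1)
b1 stroke→I2  (prefer integral on I2)
b3 stroke→J1  (C1 outputs effort q/C1)
b4 stroke→I3  (0-jn J1 has e-setter on 3)

bond 0 →I1
bond 1 →I2
bond 2 →Sf1
bond 3 →J1
bond 4 →I3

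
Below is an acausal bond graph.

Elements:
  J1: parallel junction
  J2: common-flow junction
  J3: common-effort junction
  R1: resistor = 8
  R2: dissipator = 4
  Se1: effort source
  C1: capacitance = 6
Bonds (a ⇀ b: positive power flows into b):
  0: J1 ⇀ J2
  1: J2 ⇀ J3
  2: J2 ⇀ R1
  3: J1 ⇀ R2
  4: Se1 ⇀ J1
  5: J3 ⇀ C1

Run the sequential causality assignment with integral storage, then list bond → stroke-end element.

b0 →J2
b1 →J2
b2 →R1
b3 →R2
b4 →J1
b5 →J3

bond 4 stroke→J1  (Se1 fixes effort; stroke away)
bond 0 stroke→J2  (0-jn J1 has e-setter on 4)
bond 3 stroke→R2  (common-e at J1 fixed by 4)
bond 5 stroke→J3  (C1 integral (e out))
bond 1 stroke→J2  (0-jn J3 has e-setter on 5)
bond 2 stroke→R1  (closing 1-jn rule on J2)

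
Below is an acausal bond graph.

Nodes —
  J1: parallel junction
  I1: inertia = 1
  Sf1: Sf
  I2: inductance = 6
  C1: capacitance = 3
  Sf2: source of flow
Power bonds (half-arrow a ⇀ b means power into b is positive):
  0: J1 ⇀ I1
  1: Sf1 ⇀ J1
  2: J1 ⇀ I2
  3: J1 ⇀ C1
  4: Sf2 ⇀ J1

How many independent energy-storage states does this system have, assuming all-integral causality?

β1 stroke→Sf1  (Sf1: flow source, stroke at near end)
β4 stroke→Sf2  (Sf2 (Sf) sets flow on bond)
β0 stroke→I1  (I1 outputs flow p/I1)
β2 stroke→I2  (I2 integral (f out))
β3 stroke→J1  (only one effort-in slot at J1)

3  (C1, I1, I2 all integral)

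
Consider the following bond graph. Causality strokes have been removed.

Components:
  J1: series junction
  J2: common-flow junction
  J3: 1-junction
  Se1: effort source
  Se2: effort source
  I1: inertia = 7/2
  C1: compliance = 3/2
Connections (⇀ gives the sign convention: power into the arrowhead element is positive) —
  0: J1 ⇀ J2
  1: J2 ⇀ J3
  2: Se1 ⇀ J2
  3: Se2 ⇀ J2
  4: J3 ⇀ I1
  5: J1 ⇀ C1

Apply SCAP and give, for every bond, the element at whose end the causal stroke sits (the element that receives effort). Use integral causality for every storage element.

β2 →J2  (Se1: effort source, stroke at far end)
β3 →J2  (Se2: effort source, stroke at far end)
β4 →I1  (prefer integral on I1)
β1 →J3  (1-jn J3 has f-setter on 4)
β0 →J2  (J2 flow already set via bond 1)
β5 →J1  (J1: bond 0 brought flow, rest push out)

#0 stroke→J2
#1 stroke→J3
#2 stroke→J2
#3 stroke→J2
#4 stroke→I1
#5 stroke→J1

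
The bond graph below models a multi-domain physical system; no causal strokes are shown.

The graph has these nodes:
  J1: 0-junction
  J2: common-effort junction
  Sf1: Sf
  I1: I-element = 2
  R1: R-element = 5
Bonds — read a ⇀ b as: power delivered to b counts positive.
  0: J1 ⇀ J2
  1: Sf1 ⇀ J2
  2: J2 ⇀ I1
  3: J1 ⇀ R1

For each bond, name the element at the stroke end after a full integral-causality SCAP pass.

β0 stroke at J2
β1 stroke at Sf1
β2 stroke at I1
β3 stroke at J1

bond 1 →Sf1  (Sf1 fixes flow; stroke at Sf1)
bond 2 →I1  (I1 outputs flow p/I1)
bond 0 →J2  (closing 0-jn rule on J2)
bond 3 →J1  (J1: last free bond brings effort in)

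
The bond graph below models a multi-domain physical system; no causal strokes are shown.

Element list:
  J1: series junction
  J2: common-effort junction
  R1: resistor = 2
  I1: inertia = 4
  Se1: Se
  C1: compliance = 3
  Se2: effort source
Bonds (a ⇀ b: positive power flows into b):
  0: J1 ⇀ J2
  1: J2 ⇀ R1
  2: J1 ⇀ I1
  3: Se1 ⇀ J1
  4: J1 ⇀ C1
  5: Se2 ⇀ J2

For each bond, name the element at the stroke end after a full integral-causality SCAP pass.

#0 →J1
#1 →R1
#2 →I1
#3 →J1
#4 →J1
#5 →J2

b3 →J1  (source Se1 imposes e)
b5 →J2  (source Se2 imposes e)
b0 →J1  (0-jn J2 has e-setter on 5)
b1 →R1  (J2: bond 5 brought effort, rest push out)
b2 →I1  (prefer integral on I1)
b4 →J1  (J1 flow already set via bond 2)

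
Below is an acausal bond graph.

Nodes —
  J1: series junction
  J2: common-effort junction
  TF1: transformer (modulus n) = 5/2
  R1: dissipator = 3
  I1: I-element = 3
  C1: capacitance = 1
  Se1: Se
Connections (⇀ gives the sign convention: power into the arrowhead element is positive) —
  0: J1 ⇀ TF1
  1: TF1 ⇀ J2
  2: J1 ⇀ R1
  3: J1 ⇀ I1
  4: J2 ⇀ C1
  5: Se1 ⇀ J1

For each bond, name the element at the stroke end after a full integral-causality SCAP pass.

bond 0 |J1
bond 1 |TF1
bond 2 |J1
bond 3 |I1
bond 4 |J2
bond 5 |J1

b5 stroke at J1  (Se1 fixes effort; stroke away)
b3 stroke at I1  (I1 outputs flow p/I1)
b0 stroke at J1  (1-jn J1 has f-setter on 3)
b2 stroke at J1  (J1 flow already set via bond 3)
b1 stroke at TF1  (TF1: transformer flips bond 0)
b4 stroke at J2  (J2: last free bond brings effort in)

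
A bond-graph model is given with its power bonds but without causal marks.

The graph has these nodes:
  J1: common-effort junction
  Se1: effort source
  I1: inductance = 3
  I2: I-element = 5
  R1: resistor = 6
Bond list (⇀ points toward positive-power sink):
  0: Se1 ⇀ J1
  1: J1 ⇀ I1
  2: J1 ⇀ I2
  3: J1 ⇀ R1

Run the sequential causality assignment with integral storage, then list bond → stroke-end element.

#0 stroke→J1  (Se1 fixes effort; stroke away)
#1 stroke→I1  (J1 effort already set via bond 0)
#2 stroke→I2  (J1 effort already set via bond 0)
#3 stroke→R1  (common-e at J1 fixed by 0)

b0 stroke→J1
b1 stroke→I1
b2 stroke→I2
b3 stroke→R1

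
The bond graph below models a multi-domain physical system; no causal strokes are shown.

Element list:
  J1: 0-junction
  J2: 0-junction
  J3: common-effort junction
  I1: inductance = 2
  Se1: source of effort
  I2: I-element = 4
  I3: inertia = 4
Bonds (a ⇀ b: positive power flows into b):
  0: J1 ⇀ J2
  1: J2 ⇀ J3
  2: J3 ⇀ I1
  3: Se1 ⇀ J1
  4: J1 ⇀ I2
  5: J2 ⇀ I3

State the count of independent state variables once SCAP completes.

3  (I1, I2, I3 all integral)

#3 |J1  (Se1 (Se) sets effort on bond)
#0 |J2  (0-jn J1 has e-setter on 3)
#4 |I2  (common-e at J1 fixed by 3)
#1 |J3  (J2: bond 0 brought effort, rest push out)
#5 |I3  (common-e at J2 fixed by 0)
#2 |I1  (J3 effort already set via bond 1)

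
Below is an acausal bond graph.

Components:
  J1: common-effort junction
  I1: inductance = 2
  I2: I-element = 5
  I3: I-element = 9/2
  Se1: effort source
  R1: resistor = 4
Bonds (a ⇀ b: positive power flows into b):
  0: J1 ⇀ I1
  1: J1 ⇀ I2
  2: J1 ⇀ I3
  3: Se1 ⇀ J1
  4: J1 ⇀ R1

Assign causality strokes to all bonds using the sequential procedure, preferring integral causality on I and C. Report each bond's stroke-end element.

bond 3 stroke→J1  (source Se1 imposes e)
bond 0 stroke→I1  (J1 effort already set via bond 3)
bond 1 stroke→I2  (J1 effort already set via bond 3)
bond 2 stroke→I3  (J1: bond 3 brought effort, rest push out)
bond 4 stroke→R1  (J1: bond 3 brought effort, rest push out)

#0 →I1
#1 →I2
#2 →I3
#3 →J1
#4 →R1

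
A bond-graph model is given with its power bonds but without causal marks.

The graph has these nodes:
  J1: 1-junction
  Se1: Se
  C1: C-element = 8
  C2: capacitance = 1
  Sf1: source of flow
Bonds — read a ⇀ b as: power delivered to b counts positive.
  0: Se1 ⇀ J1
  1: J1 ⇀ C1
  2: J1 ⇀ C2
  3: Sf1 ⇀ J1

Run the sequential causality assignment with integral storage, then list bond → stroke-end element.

β0 |J1  (Se1: effort source, stroke at far end)
β3 |Sf1  (Sf1 fixes flow; stroke at Sf1)
β1 |J1  (J1: bond 3 brought flow, rest push out)
β2 |J1  (1-jn J1 has f-setter on 3)

#0 →J1
#1 →J1
#2 →J1
#3 →Sf1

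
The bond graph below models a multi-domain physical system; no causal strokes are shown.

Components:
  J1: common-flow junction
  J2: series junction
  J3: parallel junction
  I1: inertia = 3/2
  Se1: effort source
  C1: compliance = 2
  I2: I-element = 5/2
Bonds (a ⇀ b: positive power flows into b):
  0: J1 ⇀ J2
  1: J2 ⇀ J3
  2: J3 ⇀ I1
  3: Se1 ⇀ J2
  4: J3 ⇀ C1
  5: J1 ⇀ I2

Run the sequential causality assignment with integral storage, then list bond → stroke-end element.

bond 0 stroke→J1
bond 1 stroke→J2
bond 2 stroke→I1
bond 3 stroke→J2
bond 4 stroke→J3
bond 5 stroke→I2

b3 →J2  (Se1 (Se) sets effort on bond)
b2 →I1  (I1: I, integral causality)
b4 →J3  (C1 outputs effort q/C1)
b1 →J2  (J3: bond 4 brought effort, rest push out)
b0 →J1  (J2 needs exactly one f-in)
b5 →I2  (J1 needs exactly one f-in)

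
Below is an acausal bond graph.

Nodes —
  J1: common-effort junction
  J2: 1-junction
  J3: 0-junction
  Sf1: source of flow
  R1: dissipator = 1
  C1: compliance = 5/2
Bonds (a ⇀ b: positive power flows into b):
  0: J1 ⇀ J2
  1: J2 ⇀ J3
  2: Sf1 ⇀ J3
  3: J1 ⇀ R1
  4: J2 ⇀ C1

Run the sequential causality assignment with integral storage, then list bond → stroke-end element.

β0 stroke→J2
β1 stroke→J3
β2 stroke→Sf1
β3 stroke→J1
β4 stroke→J2

bond 2 →Sf1  (Sf1 (Sf) sets flow on bond)
bond 1 →J3  (closing 0-jn rule on J3)
bond 0 →J2  (common-f at J2 fixed by 1)
bond 4 →J2  (J2: bond 1 brought flow, rest push out)
bond 3 →J1  (closing 0-jn rule on J1)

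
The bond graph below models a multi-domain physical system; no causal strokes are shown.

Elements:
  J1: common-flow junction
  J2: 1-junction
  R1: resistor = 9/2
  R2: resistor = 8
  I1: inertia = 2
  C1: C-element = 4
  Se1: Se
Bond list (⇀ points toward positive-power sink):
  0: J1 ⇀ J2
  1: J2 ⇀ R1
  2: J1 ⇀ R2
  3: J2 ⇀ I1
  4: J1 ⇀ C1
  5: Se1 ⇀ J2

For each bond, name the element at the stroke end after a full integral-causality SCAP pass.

β5 |J2  (Se1 fixes effort; stroke away)
β3 |I1  (I1 integral (f out))
β0 |J2  (J2: bond 3 brought flow, rest push out)
β1 |J2  (J2: bond 3 brought flow, rest push out)
β2 |J1  (1-jn J1 has f-setter on 0)
β4 |J1  (J1 flow already set via bond 0)

β0 stroke→J2
β1 stroke→J2
β2 stroke→J1
β3 stroke→I1
β4 stroke→J1
β5 stroke→J2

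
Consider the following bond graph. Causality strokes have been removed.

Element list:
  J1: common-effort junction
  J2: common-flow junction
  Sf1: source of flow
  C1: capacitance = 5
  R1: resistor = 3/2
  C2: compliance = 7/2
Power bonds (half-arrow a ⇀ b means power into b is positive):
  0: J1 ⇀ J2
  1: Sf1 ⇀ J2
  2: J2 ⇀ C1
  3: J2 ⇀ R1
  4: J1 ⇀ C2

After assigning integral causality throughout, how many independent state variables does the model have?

#1 stroke→Sf1  (Sf1: flow source, stroke at near end)
#0 stroke→J2  (common-f at J2 fixed by 1)
#2 stroke→J2  (common-f at J2 fixed by 1)
#3 stroke→J2  (1-jn J2 has f-setter on 1)
#4 stroke→J1  (closing 0-jn rule on J1)

2  (C1, C2 all integral)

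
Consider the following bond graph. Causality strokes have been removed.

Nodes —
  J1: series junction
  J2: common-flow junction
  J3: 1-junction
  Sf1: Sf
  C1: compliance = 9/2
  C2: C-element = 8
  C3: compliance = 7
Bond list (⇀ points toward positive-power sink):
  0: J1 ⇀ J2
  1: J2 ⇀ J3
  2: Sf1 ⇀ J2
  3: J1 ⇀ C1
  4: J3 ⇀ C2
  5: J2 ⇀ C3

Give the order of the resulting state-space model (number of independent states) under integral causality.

#2 stroke→Sf1  (source Sf1 imposes f)
#0 stroke→J2  (J2 flow already set via bond 2)
#1 stroke→J2  (J2 flow already set via bond 2)
#5 stroke→J2  (J2 flow already set via bond 2)
#4 stroke→J3  (J3 flow already set via bond 1)
#3 stroke→J1  (1-jn J1 has f-setter on 0)

3  (C1, C2, C3 all integral)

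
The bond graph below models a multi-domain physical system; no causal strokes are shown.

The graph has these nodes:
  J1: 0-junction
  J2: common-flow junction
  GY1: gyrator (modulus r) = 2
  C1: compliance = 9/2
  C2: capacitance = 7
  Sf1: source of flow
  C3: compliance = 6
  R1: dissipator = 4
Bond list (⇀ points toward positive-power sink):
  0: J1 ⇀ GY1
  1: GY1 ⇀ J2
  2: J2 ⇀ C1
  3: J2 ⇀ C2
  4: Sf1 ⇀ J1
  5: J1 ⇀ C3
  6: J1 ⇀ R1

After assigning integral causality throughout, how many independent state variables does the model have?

bond 4 stroke at Sf1  (Sf1 fixes flow; stroke at Sf1)
bond 2 stroke at J2  (prefer integral on C1)
bond 3 stroke at J2  (C2 outputs effort q/C2)
bond 1 stroke at GY1  (closing 1-jn rule on J2)
bond 0 stroke at GY1  (through GY1, causality inverts; strokes same side of GY1)
bond 5 stroke at J1  (C3 outputs effort q/C3)
bond 6 stroke at R1  (J1 effort already set via bond 5)

3  (C1, C2, C3 all integral)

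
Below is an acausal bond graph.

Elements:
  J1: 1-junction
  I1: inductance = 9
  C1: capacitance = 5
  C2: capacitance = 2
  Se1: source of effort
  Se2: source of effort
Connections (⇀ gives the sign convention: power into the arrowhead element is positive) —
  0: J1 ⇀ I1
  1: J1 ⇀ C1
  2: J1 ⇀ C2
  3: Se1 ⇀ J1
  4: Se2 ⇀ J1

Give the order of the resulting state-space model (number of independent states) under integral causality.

β3 →J1  (Se1 (Se) sets effort on bond)
β4 →J1  (Se2 (Se) sets effort on bond)
β0 →I1  (I1 outputs flow p/I1)
β1 →J1  (1-jn J1 has f-setter on 0)
β2 →J1  (1-jn J1 has f-setter on 0)

3  (C1, C2, I1 all integral)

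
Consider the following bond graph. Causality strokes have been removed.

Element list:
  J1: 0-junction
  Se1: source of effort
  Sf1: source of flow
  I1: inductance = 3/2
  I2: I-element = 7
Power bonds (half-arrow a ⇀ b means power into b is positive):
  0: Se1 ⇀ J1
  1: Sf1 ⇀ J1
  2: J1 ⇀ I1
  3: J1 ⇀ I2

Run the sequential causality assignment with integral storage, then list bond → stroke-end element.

b0 stroke→J1  (source Se1 imposes e)
b1 stroke→Sf1  (source Sf1 imposes f)
b2 stroke→I1  (0-jn J1 has e-setter on 0)
b3 stroke→I2  (0-jn J1 has e-setter on 0)

#0 →J1
#1 →Sf1
#2 →I1
#3 →I2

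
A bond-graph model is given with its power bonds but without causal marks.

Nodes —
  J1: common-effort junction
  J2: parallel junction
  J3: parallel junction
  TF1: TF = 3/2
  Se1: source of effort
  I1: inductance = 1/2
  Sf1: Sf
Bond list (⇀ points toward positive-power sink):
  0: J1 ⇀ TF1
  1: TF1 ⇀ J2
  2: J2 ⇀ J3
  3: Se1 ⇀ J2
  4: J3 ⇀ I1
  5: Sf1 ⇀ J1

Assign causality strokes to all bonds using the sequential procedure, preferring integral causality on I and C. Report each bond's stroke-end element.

β3 stroke→J2  (Se1: effort source, stroke at far end)
β5 stroke→Sf1  (Sf1 fixes flow; stroke at Sf1)
β0 stroke→J1  (closing 0-jn rule on J1)
β1 stroke→TF1  (J2 effort already set via bond 3)
β2 stroke→J3  (J2 effort already set via bond 3)
β4 stroke→I1  (0-jn J3 has e-setter on 2)

β0 |J1
β1 |TF1
β2 |J3
β3 |J2
β4 |I1
β5 |Sf1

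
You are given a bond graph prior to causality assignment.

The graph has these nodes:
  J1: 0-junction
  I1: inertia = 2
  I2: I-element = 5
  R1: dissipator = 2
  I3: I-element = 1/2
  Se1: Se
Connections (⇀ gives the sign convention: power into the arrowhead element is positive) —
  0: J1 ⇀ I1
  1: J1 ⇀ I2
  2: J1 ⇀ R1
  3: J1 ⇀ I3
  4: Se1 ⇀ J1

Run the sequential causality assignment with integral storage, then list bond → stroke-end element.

bond 4 |J1  (Se1: effort source, stroke at far end)
bond 0 |I1  (0-jn J1 has e-setter on 4)
bond 1 |I2  (0-jn J1 has e-setter on 4)
bond 2 |R1  (J1 effort already set via bond 4)
bond 3 |I3  (J1 effort already set via bond 4)

#0 |I1
#1 |I2
#2 |R1
#3 |I3
#4 |J1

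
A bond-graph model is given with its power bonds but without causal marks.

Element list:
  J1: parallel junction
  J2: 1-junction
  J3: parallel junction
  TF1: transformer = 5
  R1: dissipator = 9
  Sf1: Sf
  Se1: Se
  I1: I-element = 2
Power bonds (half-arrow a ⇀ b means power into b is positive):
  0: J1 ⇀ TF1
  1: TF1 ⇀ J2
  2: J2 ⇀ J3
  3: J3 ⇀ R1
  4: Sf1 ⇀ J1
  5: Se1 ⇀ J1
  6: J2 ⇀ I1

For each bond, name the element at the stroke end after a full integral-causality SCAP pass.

#4 →Sf1  (source Sf1 imposes f)
#5 →J1  (Se1: effort source, stroke at far end)
#0 →TF1  (common-e at J1 fixed by 5)
#1 →J2  (TF1: transformer flips bond 0)
#6 →I1  (I1 outputs flow p/I1)
#2 →J2  (J2 flow already set via bond 6)
#3 →J3  (J3 needs exactly one e-in)

bond 0 |TF1
bond 1 |J2
bond 2 |J2
bond 3 |J3
bond 4 |Sf1
bond 5 |J1
bond 6 |I1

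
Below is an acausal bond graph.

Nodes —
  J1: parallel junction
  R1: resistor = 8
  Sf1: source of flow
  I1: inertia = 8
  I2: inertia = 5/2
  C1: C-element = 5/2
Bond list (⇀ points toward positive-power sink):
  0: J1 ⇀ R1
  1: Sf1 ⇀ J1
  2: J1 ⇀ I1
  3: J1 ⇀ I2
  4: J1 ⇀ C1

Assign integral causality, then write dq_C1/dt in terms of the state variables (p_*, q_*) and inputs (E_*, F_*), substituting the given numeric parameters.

dq_C1/dt = F_Sf1 - p_I1/8 - 2*p_I2/5 - q_C1/20

β1 |Sf1  (Sf1 fixes flow; stroke at Sf1)
β2 |I1  (I1: I, integral causality)
β3 |I2  (I2 integral (f out))
β4 |J1  (C1: C, integral causality)
β0 |R1  (J1 effort already set via bond 4)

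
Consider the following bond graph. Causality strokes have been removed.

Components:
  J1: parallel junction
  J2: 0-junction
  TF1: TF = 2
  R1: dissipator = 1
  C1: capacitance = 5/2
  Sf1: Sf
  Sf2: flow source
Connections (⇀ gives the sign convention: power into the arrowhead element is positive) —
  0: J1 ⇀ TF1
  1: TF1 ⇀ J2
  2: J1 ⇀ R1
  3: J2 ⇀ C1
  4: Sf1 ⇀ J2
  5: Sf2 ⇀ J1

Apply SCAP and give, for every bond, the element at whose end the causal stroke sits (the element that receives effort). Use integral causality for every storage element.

β0 →J1
β1 →TF1
β2 →R1
β3 →J2
β4 →Sf1
β5 →Sf2

β4 stroke→Sf1  (Sf1: flow source, stroke at near end)
β5 stroke→Sf2  (Sf2 fixes flow; stroke at Sf2)
β3 stroke→J2  (C1 integral (e out))
β1 stroke→TF1  (J2 effort already set via bond 3)
β0 stroke→J1  (TF1: transformer flips bond 1)
β2 stroke→R1  (J1 effort already set via bond 0)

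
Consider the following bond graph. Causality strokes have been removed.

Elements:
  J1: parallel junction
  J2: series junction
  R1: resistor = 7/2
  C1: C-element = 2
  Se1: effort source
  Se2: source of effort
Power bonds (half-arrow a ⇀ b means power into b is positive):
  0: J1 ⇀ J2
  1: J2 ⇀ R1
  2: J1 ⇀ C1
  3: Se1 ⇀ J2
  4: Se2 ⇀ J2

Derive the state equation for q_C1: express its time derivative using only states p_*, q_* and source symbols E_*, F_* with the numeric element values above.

dq_C1/dt = -2*E_Se1/7 - 2*E_Se2/7 - q_C1/7

β3 |J2  (source Se1 imposes e)
β4 |J2  (Se2 fixes effort; stroke away)
β2 |J1  (C1 integral (e out))
β0 |J2  (common-e at J1 fixed by 2)
β1 |R1  (only one flow-in slot at J2)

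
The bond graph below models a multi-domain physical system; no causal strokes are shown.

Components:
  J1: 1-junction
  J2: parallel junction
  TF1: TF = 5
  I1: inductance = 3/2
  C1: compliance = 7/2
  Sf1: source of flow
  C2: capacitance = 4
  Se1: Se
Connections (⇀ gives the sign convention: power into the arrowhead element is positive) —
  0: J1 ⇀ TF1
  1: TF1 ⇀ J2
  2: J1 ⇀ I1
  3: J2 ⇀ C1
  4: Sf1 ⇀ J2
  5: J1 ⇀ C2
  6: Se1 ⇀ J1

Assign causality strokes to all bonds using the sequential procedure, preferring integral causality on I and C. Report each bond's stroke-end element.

#4 →Sf1  (source Sf1 imposes f)
#6 →J1  (Se1 (Se) sets effort on bond)
#2 →I1  (I1 outputs flow p/I1)
#0 →J1  (common-f at J1 fixed by 2)
#5 →J1  (J1: bond 2 brought flow, rest push out)
#1 →TF1  (TF TF1: opposite of bond 0)
#3 →J2  (J2 needs exactly one e-in)

β0 stroke→J1
β1 stroke→TF1
β2 stroke→I1
β3 stroke→J2
β4 stroke→Sf1
β5 stroke→J1
β6 stroke→J1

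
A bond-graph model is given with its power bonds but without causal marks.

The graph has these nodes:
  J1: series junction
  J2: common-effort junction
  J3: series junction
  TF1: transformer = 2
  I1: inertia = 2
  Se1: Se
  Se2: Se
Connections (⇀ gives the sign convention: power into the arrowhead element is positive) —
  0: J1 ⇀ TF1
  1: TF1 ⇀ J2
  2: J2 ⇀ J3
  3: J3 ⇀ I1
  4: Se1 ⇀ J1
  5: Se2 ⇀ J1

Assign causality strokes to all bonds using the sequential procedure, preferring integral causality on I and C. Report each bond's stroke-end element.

b0 →TF1
b1 →J2
b2 →J3
b3 →I1
b4 →J1
b5 →J1

b4 →J1  (Se1 fixes effort; stroke away)
b5 →J1  (source Se2 imposes e)
b0 →TF1  (J1 needs exactly one f-in)
b1 →J2  (TF1: transformer flips bond 0)
b2 →J3  (0-jn J2 has e-setter on 1)
b3 →I1  (J3 needs exactly one f-in)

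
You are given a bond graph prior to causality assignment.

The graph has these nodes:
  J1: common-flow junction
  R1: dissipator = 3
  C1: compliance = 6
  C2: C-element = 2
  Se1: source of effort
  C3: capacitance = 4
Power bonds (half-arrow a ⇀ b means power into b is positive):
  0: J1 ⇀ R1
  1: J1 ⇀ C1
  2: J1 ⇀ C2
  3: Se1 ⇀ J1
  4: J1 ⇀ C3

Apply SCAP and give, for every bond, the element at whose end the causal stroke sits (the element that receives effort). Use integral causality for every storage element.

b3 →J1  (Se1: effort source, stroke at far end)
b1 →J1  (prefer integral on C1)
b2 →J1  (C2 integral (e out))
b4 →J1  (C3 integral (e out))
b0 →R1  (closing 1-jn rule on J1)

β0 stroke at R1
β1 stroke at J1
β2 stroke at J1
β3 stroke at J1
β4 stroke at J1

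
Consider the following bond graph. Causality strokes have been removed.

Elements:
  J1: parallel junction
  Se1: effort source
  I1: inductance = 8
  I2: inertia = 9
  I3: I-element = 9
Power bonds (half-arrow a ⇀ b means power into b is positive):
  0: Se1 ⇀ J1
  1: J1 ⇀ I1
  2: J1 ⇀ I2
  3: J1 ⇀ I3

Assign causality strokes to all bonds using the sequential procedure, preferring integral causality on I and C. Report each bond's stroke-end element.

bond 0 →J1  (source Se1 imposes e)
bond 1 →I1  (J1: bond 0 brought effort, rest push out)
bond 2 →I2  (J1 effort already set via bond 0)
bond 3 →I3  (J1 effort already set via bond 0)

β0 stroke at J1
β1 stroke at I1
β2 stroke at I2
β3 stroke at I3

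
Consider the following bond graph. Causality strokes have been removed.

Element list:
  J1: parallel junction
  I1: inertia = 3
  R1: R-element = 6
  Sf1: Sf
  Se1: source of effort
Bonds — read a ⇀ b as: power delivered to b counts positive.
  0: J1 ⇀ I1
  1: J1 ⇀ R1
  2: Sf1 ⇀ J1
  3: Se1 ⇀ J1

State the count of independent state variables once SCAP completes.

1  (I1 all integral)

bond 2 stroke at Sf1  (Sf1 (Sf) sets flow on bond)
bond 3 stroke at J1  (Se1: effort source, stroke at far end)
bond 0 stroke at I1  (common-e at J1 fixed by 3)
bond 1 stroke at R1  (common-e at J1 fixed by 3)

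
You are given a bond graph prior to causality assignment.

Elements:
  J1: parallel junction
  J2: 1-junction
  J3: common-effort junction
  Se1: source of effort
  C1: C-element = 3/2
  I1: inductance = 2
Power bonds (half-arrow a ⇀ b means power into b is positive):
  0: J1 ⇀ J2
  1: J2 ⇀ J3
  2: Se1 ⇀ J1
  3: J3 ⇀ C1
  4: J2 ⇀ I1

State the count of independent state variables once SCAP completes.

2  (C1, I1 all integral)

#2 stroke→J1  (Se1 fixes effort; stroke away)
#0 stroke→J2  (J1 effort already set via bond 2)
#3 stroke→J3  (C1 integral (e out))
#1 stroke→J2  (J3 effort already set via bond 3)
#4 stroke→I1  (J2 needs exactly one f-in)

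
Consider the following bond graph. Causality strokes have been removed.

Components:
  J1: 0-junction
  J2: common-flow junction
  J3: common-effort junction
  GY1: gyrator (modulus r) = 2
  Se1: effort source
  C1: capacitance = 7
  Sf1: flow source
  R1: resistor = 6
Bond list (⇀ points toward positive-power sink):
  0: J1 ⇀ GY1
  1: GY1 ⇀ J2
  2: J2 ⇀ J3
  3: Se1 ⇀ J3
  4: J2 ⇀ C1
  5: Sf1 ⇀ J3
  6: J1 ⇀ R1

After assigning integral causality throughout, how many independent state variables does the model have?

1  (C1 all integral)

β3 |J3  (Se1 (Se) sets effort on bond)
β5 |Sf1  (Sf1 fixes flow; stroke at Sf1)
β2 |J2  (common-e at J3 fixed by 3)
β4 |J2  (prefer integral on C1)
β1 |GY1  (only one flow-in slot at J2)
β0 |GY1  (through GY1, causality inverts; strokes same side of GY1)
β6 |J1  (closing 0-jn rule on J1)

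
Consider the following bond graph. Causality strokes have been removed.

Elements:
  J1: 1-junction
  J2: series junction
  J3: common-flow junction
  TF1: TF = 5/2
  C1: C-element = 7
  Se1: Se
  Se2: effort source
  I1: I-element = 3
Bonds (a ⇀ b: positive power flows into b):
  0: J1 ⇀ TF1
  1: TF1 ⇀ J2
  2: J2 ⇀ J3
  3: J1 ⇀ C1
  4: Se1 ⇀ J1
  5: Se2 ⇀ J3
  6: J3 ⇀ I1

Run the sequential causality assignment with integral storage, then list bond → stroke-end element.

b4 →J1  (Se1 (Se) sets effort on bond)
b5 →J3  (Se2 (Se) sets effort on bond)
b3 →J1  (C1 outputs effort q/C1)
b0 →TF1  (J1: last free bond brings flow in)
b1 →J2  (TF1: transformer flips bond 0)
b2 →J3  (closing 1-jn rule on J2)
b6 →I1  (closing 1-jn rule on J3)

#0 →TF1
#1 →J2
#2 →J3
#3 →J1
#4 →J1
#5 →J3
#6 →I1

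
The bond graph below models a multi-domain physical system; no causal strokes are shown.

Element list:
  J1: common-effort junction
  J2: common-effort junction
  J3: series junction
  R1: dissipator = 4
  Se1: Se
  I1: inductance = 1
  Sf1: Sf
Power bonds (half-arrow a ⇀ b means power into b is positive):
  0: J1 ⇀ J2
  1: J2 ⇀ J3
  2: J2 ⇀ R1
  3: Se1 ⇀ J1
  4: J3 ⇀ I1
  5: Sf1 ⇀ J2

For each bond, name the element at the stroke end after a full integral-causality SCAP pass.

#0 stroke→J2
#1 stroke→J3
#2 stroke→R1
#3 stroke→J1
#4 stroke→I1
#5 stroke→Sf1

bond 3 stroke at J1  (Se1 fixes effort; stroke away)
bond 5 stroke at Sf1  (Sf1 (Sf) sets flow on bond)
bond 0 stroke at J2  (common-e at J1 fixed by 3)
bond 1 stroke at J3  (J2: bond 0 brought effort, rest push out)
bond 2 stroke at R1  (common-e at J2 fixed by 0)
bond 4 stroke at I1  (J3: last free bond brings flow in)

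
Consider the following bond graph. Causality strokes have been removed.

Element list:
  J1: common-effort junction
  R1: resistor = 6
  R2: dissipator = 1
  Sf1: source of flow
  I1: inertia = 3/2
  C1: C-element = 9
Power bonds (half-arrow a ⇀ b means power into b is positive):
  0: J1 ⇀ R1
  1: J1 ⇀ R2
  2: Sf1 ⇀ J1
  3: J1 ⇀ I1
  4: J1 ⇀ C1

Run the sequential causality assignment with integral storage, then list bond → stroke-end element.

b2 →Sf1  (Sf1 fixes flow; stroke at Sf1)
b3 →I1  (I1 outputs flow p/I1)
b4 →J1  (prefer integral on C1)
b0 →R1  (J1 effort already set via bond 4)
b1 →R2  (J1: bond 4 brought effort, rest push out)

β0 →R1
β1 →R2
β2 →Sf1
β3 →I1
β4 →J1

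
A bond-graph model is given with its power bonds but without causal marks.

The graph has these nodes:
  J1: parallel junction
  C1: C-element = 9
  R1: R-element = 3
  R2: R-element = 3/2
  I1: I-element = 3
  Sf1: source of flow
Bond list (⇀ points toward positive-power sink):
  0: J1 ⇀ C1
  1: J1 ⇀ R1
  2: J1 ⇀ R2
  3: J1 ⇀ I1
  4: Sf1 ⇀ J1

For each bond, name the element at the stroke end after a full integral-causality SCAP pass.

b0 →J1
b1 →R1
b2 →R2
b3 →I1
b4 →Sf1

β4 |Sf1  (Sf1 (Sf) sets flow on bond)
β0 |J1  (C1: C, integral causality)
β1 |R1  (J1: bond 0 brought effort, rest push out)
β2 |R2  (J1 effort already set via bond 0)
β3 |I1  (common-e at J1 fixed by 0)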